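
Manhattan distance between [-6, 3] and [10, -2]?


d = sum of absolute differences: |-6-10|=16 + |3--2|=5 = 21.

21


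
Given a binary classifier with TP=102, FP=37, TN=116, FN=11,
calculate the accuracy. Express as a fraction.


Accuracy = (TP + TN) / (TP + TN + FP + FN) = (102 + 116) / 266 = 109/133.

109/133


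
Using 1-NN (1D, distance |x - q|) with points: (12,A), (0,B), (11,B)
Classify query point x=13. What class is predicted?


Distances: |12-13|=1, |0-13|=13, |11-13|=2. 1 nearest: (12,A). Counts: {'A': 1}. Majority class: A.

A


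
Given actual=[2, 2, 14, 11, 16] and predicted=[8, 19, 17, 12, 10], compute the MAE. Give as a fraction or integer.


MAE = (1/5) * (|2-8|=6 + |2-19|=17 + |14-17|=3 + |11-12|=1 + |16-10|=6). Sum = 33. MAE = 33/5.

33/5


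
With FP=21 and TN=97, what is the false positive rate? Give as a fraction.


FPR = FP / (FP + TN) = 21 / 118 = 21/118.

21/118


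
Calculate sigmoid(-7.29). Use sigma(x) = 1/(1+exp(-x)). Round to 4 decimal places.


sigma(-7.29) = 1/(1+e^(7.29)) = 1/(1+1465.570697) = 1/1466.570697 = 0.0007.

0.0007


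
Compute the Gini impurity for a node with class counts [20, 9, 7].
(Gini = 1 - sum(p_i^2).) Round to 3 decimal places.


Total = 36. Proportions: 20/36, 9/36, 7/36. sum(p_i^2) = 0.4090. Gini = 1 - 0.4090 = 0.5910, which rounds to 0.591.

0.591


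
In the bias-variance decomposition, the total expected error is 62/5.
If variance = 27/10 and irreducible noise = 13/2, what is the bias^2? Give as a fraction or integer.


Total error = bias^2 + variance + irreducible noise. So bias^2 = 62/5 - 27/10 - 13/2 = 16/5.

16/5


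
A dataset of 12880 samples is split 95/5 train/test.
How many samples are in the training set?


Test set = 12880 * 5% = 644. Training set = 12880 - 644 = 12236.

12236


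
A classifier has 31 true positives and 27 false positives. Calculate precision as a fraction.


Precision = TP / (TP + FP) = 31 / 58 = 31/58.

31/58


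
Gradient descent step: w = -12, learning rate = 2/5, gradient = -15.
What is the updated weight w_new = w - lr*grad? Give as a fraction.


w_new = -12 - 2/5 * -15 = -12 - -6 = -6.

-6


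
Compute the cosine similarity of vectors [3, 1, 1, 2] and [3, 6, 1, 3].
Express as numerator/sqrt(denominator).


dot = 22. |a|^2 = 15, |b|^2 = 55. cos = 22/sqrt(825).

22/sqrt(825)


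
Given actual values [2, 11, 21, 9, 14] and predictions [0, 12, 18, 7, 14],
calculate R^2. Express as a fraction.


Mean(y) = 57/5. SS_res = 18. SS_tot = 966/5. R^2 = 1 - 18/(966/5) = 146/161.

146/161


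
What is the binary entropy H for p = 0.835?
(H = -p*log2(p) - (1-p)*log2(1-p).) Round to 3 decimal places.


H = -0.835*log2(0.835) - 0.165*log2(0.165) = 0.646.

0.646


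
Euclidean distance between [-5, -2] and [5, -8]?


d = sqrt(sum of squared differences). (-5-5)^2=100, (-2--8)^2=36. Sum = 136.

sqrt(136)


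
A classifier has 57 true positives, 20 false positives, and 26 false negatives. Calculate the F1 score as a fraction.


Precision = 57/77 = 57/77. Recall = 57/83 = 57/83. F1 = 2*P*R/(P+R) = 57/80.

57/80


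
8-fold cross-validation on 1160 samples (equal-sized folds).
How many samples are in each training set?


Each validation fold has 1160/8 = 145 samples. Training set = 1160 - 145 = 1015.

1015


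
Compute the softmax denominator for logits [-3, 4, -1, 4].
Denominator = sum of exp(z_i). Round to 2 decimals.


Denom = e^-3=0.0498 + e^4=54.5982 + e^-1=0.3679 + e^4=54.5982. Sum = 109.6141, which rounds to 109.61.

109.61


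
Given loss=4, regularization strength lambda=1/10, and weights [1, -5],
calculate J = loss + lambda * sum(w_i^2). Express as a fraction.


L2 sq norm = sum(w^2) = 26. J = 4 + 1/10 * 26 = 33/5.

33/5


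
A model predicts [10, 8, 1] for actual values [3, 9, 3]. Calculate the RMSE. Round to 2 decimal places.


MSE = 18.0000. RMSE = sqrt(18.0000) = 4.24.

4.24


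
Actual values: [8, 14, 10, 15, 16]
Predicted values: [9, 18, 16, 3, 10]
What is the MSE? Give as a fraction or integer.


MSE = (1/5) * ((8-9)^2=1 + (14-18)^2=16 + (10-16)^2=36 + (15-3)^2=144 + (16-10)^2=36). Sum = 233. MSE = 233/5.

233/5


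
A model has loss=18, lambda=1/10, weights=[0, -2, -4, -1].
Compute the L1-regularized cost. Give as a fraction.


L1 norm = sum(|w|) = 7. J = 18 + 1/10 * 7 = 187/10.

187/10


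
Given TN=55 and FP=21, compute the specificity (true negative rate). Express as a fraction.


Specificity = TN / (TN + FP) = 55 / 76 = 55/76.

55/76


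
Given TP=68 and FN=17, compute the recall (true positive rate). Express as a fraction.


Recall = TP / (TP + FN) = 68 / 85 = 4/5.

4/5


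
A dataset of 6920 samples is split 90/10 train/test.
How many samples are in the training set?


Test set = 6920 * 10% = 692. Training set = 6920 - 692 = 6228.

6228


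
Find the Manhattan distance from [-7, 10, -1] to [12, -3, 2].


d = sum of absolute differences: |-7-12|=19 + |10--3|=13 + |-1-2|=3 = 35.

35


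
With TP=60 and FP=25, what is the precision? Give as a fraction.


Precision = TP / (TP + FP) = 60 / 85 = 12/17.

12/17


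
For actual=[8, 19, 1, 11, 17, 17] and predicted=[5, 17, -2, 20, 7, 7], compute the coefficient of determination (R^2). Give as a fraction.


Mean(y) = 73/6. SS_res = 303. SS_tot = 1421/6. R^2 = 1 - 303/(1421/6) = -397/1421.

-397/1421


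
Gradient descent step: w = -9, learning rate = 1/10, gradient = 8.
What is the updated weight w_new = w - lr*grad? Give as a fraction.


w_new = -9 - 1/10 * 8 = -9 - 4/5 = -49/5.

-49/5


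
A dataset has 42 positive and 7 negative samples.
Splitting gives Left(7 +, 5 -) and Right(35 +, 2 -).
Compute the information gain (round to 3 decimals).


H(parent) = 0.5917. H(left) = 0.9799, H(right) = 0.3034. Weighted = (12/49)*0.9799 + (37/49)*0.3034 = 0.4691. IG = 0.5917 - 0.4691 = 0.1226, which rounds to 0.123.

0.123


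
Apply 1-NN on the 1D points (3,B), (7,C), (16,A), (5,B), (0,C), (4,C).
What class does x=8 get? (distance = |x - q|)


Distances: |3-8|=5, |7-8|=1, |16-8|=8, |5-8|=3, |0-8|=8, |4-8|=4. 1 nearest: (7,C). Counts: {'C': 1}. Majority class: C.

C


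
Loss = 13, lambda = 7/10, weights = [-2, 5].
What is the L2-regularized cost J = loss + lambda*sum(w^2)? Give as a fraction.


L2 sq norm = sum(w^2) = 29. J = 13 + 7/10 * 29 = 333/10.

333/10


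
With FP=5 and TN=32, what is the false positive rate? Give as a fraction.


FPR = FP / (FP + TN) = 5 / 37 = 5/37.

5/37


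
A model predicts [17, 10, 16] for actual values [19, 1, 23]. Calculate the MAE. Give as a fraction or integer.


MAE = (1/3) * (|19-17|=2 + |1-10|=9 + |23-16|=7). Sum = 18. MAE = 6.

6


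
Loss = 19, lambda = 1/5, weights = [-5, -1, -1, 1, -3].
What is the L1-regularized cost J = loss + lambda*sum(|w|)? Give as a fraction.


L1 norm = sum(|w|) = 11. J = 19 + 1/5 * 11 = 106/5.

106/5


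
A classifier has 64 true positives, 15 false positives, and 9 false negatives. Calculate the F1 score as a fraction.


Precision = 64/79 = 64/79. Recall = 64/73 = 64/73. F1 = 2*P*R/(P+R) = 16/19.

16/19


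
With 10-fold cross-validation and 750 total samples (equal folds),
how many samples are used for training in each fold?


Each validation fold has 750/10 = 75 samples. Training set = 750 - 75 = 675.

675


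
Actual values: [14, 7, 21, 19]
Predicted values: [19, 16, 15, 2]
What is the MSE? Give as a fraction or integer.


MSE = (1/4) * ((14-19)^2=25 + (7-16)^2=81 + (21-15)^2=36 + (19-2)^2=289). Sum = 431. MSE = 431/4.

431/4


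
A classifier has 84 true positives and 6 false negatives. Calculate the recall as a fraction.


Recall = TP / (TP + FN) = 84 / 90 = 14/15.

14/15


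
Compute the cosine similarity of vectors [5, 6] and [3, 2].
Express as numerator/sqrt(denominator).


dot = 27. |a|^2 = 61, |b|^2 = 13. cos = 27/sqrt(793).

27/sqrt(793)


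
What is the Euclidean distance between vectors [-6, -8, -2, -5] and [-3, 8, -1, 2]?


d = sqrt(sum of squared differences). (-6--3)^2=9, (-8-8)^2=256, (-2--1)^2=1, (-5-2)^2=49. Sum = 315.

sqrt(315)


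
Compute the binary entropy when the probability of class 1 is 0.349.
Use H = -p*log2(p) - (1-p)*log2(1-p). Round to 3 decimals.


H = -0.349*log2(0.349) - 0.651*log2(0.651) = 0.933.

0.933


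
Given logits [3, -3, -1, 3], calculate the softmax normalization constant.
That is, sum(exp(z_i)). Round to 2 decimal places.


Denom = e^3=20.0855 + e^-3=0.0498 + e^-1=0.3679 + e^3=20.0855. Sum = 40.5887, which rounds to 40.59.

40.59


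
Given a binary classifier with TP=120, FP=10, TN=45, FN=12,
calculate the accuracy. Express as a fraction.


Accuracy = (TP + TN) / (TP + TN + FP + FN) = (120 + 45) / 187 = 15/17.

15/17


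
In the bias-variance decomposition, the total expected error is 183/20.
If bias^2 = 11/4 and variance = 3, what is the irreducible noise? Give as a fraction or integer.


Total error = bias^2 + variance + irreducible noise. So irreducible noise = 183/20 - 11/4 - 3 = 17/5.

17/5


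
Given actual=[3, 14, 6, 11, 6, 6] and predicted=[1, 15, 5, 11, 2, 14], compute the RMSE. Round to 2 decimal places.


MSE = 14.3333. RMSE = sqrt(14.3333) = 3.79.

3.79


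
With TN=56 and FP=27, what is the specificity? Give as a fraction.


Specificity = TN / (TN + FP) = 56 / 83 = 56/83.

56/83


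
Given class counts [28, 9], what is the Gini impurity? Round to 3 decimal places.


Total = 37. Proportions: 28/37, 9/37. sum(p_i^2) = 0.6318. Gini = 1 - 0.6318 = 0.3682, which rounds to 0.368.

0.368


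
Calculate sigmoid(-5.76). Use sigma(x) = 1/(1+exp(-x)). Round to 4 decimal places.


sigma(-5.76) = 1/(1+e^(5.76)) = 1/(1+317.348329) = 1/318.348329 = 0.0031.

0.0031


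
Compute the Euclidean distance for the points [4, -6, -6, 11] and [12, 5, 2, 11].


d = sqrt(sum of squared differences). (4-12)^2=64, (-6-5)^2=121, (-6-2)^2=64, (11-11)^2=0. Sum = 249.

sqrt(249)


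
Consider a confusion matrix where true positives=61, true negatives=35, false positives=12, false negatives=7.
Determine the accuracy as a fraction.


Accuracy = (TP + TN) / (TP + TN + FP + FN) = (61 + 35) / 115 = 96/115.

96/115


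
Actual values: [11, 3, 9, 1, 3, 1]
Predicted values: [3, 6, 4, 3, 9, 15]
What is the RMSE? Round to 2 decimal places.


MSE = 55.6667. RMSE = sqrt(55.6667) = 7.46.

7.46


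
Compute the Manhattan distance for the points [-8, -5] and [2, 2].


d = sum of absolute differences: |-8-2|=10 + |-5-2|=7 = 17.

17


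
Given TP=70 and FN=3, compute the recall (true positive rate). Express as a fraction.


Recall = TP / (TP + FN) = 70 / 73 = 70/73.

70/73


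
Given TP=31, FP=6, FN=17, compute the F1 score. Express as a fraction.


Precision = 31/37 = 31/37. Recall = 31/48 = 31/48. F1 = 2*P*R/(P+R) = 62/85.

62/85


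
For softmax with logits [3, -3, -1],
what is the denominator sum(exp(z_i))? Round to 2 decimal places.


Denom = e^3=20.0855 + e^-3=0.0498 + e^-1=0.3679. Sum = 20.5032, which rounds to 20.50.

20.50


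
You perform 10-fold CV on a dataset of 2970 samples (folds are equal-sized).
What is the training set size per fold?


Each validation fold has 2970/10 = 297 samples. Training set = 2970 - 297 = 2673.

2673


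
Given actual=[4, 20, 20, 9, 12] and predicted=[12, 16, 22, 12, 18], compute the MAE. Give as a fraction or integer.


MAE = (1/5) * (|4-12|=8 + |20-16|=4 + |20-22|=2 + |9-12|=3 + |12-18|=6). Sum = 23. MAE = 23/5.

23/5


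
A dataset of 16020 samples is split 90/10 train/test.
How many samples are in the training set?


Test set = 16020 * 10% = 1602. Training set = 16020 - 1602 = 14418.

14418


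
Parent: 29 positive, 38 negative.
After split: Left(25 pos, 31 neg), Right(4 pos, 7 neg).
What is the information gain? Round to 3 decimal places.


H(parent) = 0.9869. H(left) = 0.9917, H(right) = 0.9457. Weighted = (56/67)*0.9917 + (11/67)*0.9457 = 0.9841. IG = 0.9869 - 0.9841 = 0.0028, which rounds to 0.003.

0.003


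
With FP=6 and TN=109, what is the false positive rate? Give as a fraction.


FPR = FP / (FP + TN) = 6 / 115 = 6/115.

6/115


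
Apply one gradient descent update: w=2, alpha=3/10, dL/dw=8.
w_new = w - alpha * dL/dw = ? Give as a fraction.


w_new = 2 - 3/10 * 8 = 2 - 12/5 = -2/5.

-2/5


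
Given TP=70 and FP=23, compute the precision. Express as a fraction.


Precision = TP / (TP + FP) = 70 / 93 = 70/93.

70/93


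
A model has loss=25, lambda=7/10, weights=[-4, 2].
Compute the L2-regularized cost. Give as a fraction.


L2 sq norm = sum(w^2) = 20. J = 25 + 7/10 * 20 = 39.

39


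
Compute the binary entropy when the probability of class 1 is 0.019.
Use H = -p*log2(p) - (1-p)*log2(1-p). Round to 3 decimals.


H = -0.019*log2(0.019) - 0.981*log2(0.981) = 0.136.

0.136


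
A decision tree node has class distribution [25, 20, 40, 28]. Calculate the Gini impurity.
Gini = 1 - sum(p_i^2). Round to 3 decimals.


Total = 113. Proportions: 25/113, 20/113, 40/113, 28/113. sum(p_i^2) = 0.2670. Gini = 1 - 0.2670 = 0.7330, which rounds to 0.733.

0.733


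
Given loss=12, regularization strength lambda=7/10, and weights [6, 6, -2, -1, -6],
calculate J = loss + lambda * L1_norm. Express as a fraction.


L1 norm = sum(|w|) = 21. J = 12 + 7/10 * 21 = 267/10.

267/10


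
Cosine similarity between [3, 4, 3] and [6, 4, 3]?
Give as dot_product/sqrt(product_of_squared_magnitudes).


dot = 43. |a|^2 = 34, |b|^2 = 61. cos = 43/sqrt(2074).

43/sqrt(2074)


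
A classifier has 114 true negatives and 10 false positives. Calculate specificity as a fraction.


Specificity = TN / (TN + FP) = 114 / 124 = 57/62.

57/62


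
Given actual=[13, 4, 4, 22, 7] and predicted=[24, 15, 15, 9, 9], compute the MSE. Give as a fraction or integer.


MSE = (1/5) * ((13-24)^2=121 + (4-15)^2=121 + (4-15)^2=121 + (22-9)^2=169 + (7-9)^2=4). Sum = 536. MSE = 536/5.

536/5


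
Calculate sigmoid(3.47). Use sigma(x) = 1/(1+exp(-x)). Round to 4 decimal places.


sigma(3.47) = 1/(1+e^(-3.47)) = 1/(1+0.031117) = 1/1.031117 = 0.9698.

0.9698


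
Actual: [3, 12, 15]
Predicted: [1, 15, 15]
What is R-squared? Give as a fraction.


Mean(y) = 10. SS_res = 13. SS_tot = 78. R^2 = 1 - 13/(78) = 5/6.

5/6


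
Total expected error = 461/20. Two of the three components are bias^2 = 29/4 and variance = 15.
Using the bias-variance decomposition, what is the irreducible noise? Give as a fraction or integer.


Total error = bias^2 + variance + irreducible noise. So irreducible noise = 461/20 - 29/4 - 15 = 4/5.

4/5


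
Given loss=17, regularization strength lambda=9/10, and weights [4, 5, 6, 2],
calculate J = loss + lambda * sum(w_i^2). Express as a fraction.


L2 sq norm = sum(w^2) = 81. J = 17 + 9/10 * 81 = 899/10.

899/10


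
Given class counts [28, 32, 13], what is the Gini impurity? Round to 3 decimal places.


Total = 73. Proportions: 28/73, 32/73, 13/73. sum(p_i^2) = 0.3710. Gini = 1 - 0.3710 = 0.6290, which rounds to 0.629.

0.629


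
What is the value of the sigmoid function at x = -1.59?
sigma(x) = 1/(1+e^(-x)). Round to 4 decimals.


sigma(-1.59) = 1/(1+e^(1.59)) = 1/(1+4.903749) = 1/5.903749 = 0.1694.

0.1694


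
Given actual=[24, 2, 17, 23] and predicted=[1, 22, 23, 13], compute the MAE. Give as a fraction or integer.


MAE = (1/4) * (|24-1|=23 + |2-22|=20 + |17-23|=6 + |23-13|=10). Sum = 59. MAE = 59/4.

59/4


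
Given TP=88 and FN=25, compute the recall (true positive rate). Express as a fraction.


Recall = TP / (TP + FN) = 88 / 113 = 88/113.

88/113


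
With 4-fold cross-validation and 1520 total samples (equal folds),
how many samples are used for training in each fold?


Each validation fold has 1520/4 = 380 samples. Training set = 1520 - 380 = 1140.

1140


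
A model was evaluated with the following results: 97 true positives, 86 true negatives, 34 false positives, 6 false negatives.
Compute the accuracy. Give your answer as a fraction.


Accuracy = (TP + TN) / (TP + TN + FP + FN) = (97 + 86) / 223 = 183/223.

183/223


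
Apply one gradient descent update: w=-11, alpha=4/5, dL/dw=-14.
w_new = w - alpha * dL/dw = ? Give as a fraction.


w_new = -11 - 4/5 * -14 = -11 - -56/5 = 1/5.

1/5


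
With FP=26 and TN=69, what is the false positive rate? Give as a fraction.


FPR = FP / (FP + TN) = 26 / 95 = 26/95.

26/95


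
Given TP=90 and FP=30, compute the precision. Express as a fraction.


Precision = TP / (TP + FP) = 90 / 120 = 3/4.

3/4


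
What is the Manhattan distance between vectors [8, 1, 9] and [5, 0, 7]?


d = sum of absolute differences: |8-5|=3 + |1-0|=1 + |9-7|=2 = 6.

6


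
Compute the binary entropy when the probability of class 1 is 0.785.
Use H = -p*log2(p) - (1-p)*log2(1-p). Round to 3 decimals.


H = -0.785*log2(0.785) - 0.215*log2(0.215) = 0.751.

0.751


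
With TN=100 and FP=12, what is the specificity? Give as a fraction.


Specificity = TN / (TN + FP) = 100 / 112 = 25/28.

25/28


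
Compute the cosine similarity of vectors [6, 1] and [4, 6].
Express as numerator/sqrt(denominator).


dot = 30. |a|^2 = 37, |b|^2 = 52. cos = 30/sqrt(1924).

30/sqrt(1924)


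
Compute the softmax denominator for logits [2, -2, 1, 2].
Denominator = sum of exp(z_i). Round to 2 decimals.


Denom = e^2=7.3891 + e^-2=0.1353 + e^1=2.7183 + e^2=7.3891. Sum = 17.6318, which rounds to 17.63.

17.63


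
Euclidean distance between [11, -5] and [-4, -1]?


d = sqrt(sum of squared differences). (11--4)^2=225, (-5--1)^2=16. Sum = 241.

sqrt(241)


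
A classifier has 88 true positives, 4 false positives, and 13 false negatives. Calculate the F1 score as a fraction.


Precision = 88/92 = 22/23. Recall = 88/101 = 88/101. F1 = 2*P*R/(P+R) = 176/193.

176/193


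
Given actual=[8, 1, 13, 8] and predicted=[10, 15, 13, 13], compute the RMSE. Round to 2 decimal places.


MSE = 56.2500. RMSE = sqrt(56.2500) = 7.50.

7.50


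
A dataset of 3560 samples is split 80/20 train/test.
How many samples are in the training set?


Test set = 3560 * 20% = 712. Training set = 3560 - 712 = 2848.

2848


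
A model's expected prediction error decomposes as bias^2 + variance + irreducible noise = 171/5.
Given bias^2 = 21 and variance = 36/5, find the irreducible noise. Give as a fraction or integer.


Total error = bias^2 + variance + irreducible noise. So irreducible noise = 171/5 - 21 - 36/5 = 6.

6


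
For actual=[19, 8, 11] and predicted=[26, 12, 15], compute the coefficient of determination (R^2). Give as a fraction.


Mean(y) = 38/3. SS_res = 81. SS_tot = 194/3. R^2 = 1 - 81/(194/3) = -49/194.

-49/194


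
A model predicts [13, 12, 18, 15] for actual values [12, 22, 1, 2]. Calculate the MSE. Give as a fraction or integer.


MSE = (1/4) * ((12-13)^2=1 + (22-12)^2=100 + (1-18)^2=289 + (2-15)^2=169). Sum = 559. MSE = 559/4.

559/4


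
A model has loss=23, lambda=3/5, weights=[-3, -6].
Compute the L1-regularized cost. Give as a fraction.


L1 norm = sum(|w|) = 9. J = 23 + 3/5 * 9 = 142/5.

142/5


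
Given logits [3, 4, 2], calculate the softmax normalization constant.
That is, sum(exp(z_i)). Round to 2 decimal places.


Denom = e^3=20.0855 + e^4=54.5982 + e^2=7.3891. Sum = 82.0728, which rounds to 82.07.

82.07


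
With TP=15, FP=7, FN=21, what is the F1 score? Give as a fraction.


Precision = 15/22 = 15/22. Recall = 15/36 = 5/12. F1 = 2*P*R/(P+R) = 15/29.

15/29


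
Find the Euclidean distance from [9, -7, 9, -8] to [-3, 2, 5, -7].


d = sqrt(sum of squared differences). (9--3)^2=144, (-7-2)^2=81, (9-5)^2=16, (-8--7)^2=1. Sum = 242.

sqrt(242)


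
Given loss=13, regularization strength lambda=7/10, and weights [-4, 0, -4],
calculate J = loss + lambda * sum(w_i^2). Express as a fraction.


L2 sq norm = sum(w^2) = 32. J = 13 + 7/10 * 32 = 177/5.

177/5


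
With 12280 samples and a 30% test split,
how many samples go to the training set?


Test set = 12280 * 30% = 3684. Training set = 12280 - 3684 = 8596.

8596


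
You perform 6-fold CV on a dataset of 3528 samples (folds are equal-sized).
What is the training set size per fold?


Each validation fold has 3528/6 = 588 samples. Training set = 3528 - 588 = 2940.

2940


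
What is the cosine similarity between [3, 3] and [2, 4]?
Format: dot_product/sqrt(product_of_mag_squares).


dot = 18. |a|^2 = 18, |b|^2 = 20. cos = 18/sqrt(360).

18/sqrt(360)


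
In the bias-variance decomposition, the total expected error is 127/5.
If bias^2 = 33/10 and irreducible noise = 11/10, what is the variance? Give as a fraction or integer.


Total error = bias^2 + variance + irreducible noise. So variance = 127/5 - 33/10 - 11/10 = 21.

21


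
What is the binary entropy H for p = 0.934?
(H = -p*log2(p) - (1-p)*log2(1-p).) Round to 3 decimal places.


H = -0.934*log2(0.934) - 0.066*log2(0.066) = 0.351.

0.351


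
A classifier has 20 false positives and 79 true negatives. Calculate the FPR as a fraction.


FPR = FP / (FP + TN) = 20 / 99 = 20/99.

20/99


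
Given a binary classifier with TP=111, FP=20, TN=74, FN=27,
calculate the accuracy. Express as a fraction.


Accuracy = (TP + TN) / (TP + TN + FP + FN) = (111 + 74) / 232 = 185/232.

185/232


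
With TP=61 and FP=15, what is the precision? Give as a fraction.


Precision = TP / (TP + FP) = 61 / 76 = 61/76.

61/76


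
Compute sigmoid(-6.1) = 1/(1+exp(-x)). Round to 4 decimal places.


sigma(-6.1) = 1/(1+e^(6.1)) = 1/(1+445.857770) = 1/446.857770 = 0.0022.

0.0022


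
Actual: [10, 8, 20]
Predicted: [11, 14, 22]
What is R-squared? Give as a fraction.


Mean(y) = 38/3. SS_res = 41. SS_tot = 248/3. R^2 = 1 - 41/(248/3) = 125/248.

125/248


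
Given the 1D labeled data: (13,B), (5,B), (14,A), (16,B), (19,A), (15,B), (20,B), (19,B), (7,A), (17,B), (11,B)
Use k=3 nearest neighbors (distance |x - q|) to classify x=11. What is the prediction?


Distances: |13-11|=2, |5-11|=6, |14-11|=3, |16-11|=5, |19-11|=8, |15-11|=4, |20-11|=9, |19-11|=8, |7-11|=4, |17-11|=6, |11-11|=0. 3 nearest: (11,B), (13,B), (14,A). Counts: {'B': 2, 'A': 1}. Majority class: B.

B


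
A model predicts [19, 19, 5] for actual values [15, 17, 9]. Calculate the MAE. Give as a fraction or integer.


MAE = (1/3) * (|15-19|=4 + |17-19|=2 + |9-5|=4). Sum = 10. MAE = 10/3.

10/3


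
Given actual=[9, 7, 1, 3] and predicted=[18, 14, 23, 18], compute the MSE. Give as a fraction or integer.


MSE = (1/4) * ((9-18)^2=81 + (7-14)^2=49 + (1-23)^2=484 + (3-18)^2=225). Sum = 839. MSE = 839/4.

839/4


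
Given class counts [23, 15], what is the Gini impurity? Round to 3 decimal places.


Total = 38. Proportions: 23/38, 15/38. sum(p_i^2) = 0.5222. Gini = 1 - 0.5222 = 0.4778, which rounds to 0.478.

0.478


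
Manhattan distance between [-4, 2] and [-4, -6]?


d = sum of absolute differences: |-4--4|=0 + |2--6|=8 = 8.

8


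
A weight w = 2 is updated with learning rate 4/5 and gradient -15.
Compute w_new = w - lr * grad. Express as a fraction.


w_new = 2 - 4/5 * -15 = 2 - -12 = 14.

14


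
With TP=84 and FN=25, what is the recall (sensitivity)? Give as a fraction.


Recall = TP / (TP + FN) = 84 / 109 = 84/109.

84/109


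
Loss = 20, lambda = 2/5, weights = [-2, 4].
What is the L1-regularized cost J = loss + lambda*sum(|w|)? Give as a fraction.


L1 norm = sum(|w|) = 6. J = 20 + 2/5 * 6 = 112/5.

112/5


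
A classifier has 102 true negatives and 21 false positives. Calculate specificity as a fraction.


Specificity = TN / (TN + FP) = 102 / 123 = 34/41.

34/41


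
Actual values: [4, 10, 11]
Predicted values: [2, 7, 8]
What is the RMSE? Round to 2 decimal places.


MSE = 7.3333. RMSE = sqrt(7.3333) = 2.71.

2.71


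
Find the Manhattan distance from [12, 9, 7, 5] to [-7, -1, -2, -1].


d = sum of absolute differences: |12--7|=19 + |9--1|=10 + |7--2|=9 + |5--1|=6 = 44.

44


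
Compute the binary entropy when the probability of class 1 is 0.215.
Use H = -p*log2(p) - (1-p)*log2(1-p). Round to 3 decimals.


H = -0.215*log2(0.215) - 0.785*log2(0.785) = 0.751.

0.751


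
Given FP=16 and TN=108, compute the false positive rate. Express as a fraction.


FPR = FP / (FP + TN) = 16 / 124 = 4/31.

4/31


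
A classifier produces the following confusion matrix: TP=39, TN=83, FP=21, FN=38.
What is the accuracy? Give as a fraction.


Accuracy = (TP + TN) / (TP + TN + FP + FN) = (39 + 83) / 181 = 122/181.

122/181


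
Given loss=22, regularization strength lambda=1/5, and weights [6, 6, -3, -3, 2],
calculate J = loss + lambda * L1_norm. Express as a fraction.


L1 norm = sum(|w|) = 20. J = 22 + 1/5 * 20 = 26.

26


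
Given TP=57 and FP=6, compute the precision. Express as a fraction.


Precision = TP / (TP + FP) = 57 / 63 = 19/21.

19/21


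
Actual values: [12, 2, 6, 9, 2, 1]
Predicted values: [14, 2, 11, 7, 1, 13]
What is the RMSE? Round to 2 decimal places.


MSE = 29.6667. RMSE = sqrt(29.6667) = 5.45.

5.45


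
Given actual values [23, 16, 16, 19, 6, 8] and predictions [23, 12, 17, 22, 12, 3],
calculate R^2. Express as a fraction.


Mean(y) = 44/3. SS_res = 87. SS_tot = 634/3. R^2 = 1 - 87/(634/3) = 373/634.

373/634


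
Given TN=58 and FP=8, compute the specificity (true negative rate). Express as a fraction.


Specificity = TN / (TN + FP) = 58 / 66 = 29/33.

29/33


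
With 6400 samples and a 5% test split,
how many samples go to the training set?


Test set = 6400 * 5% = 320. Training set = 6400 - 320 = 6080.

6080


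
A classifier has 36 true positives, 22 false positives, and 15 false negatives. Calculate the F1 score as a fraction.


Precision = 36/58 = 18/29. Recall = 36/51 = 12/17. F1 = 2*P*R/(P+R) = 72/109.

72/109


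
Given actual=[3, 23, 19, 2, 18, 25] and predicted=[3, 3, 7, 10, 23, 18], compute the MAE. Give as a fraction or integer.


MAE = (1/6) * (|3-3|=0 + |23-3|=20 + |19-7|=12 + |2-10|=8 + |18-23|=5 + |25-18|=7). Sum = 52. MAE = 26/3.

26/3


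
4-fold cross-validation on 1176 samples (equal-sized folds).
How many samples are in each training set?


Each validation fold has 1176/4 = 294 samples. Training set = 1176 - 294 = 882.

882


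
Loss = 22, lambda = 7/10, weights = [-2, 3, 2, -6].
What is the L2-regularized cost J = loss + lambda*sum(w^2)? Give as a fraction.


L2 sq norm = sum(w^2) = 53. J = 22 + 7/10 * 53 = 591/10.

591/10


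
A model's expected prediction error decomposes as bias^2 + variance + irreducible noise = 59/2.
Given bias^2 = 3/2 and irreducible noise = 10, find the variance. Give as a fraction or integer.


Total error = bias^2 + variance + irreducible noise. So variance = 59/2 - 3/2 - 10 = 18.

18


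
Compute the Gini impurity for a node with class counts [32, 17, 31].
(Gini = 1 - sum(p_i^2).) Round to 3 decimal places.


Total = 80. Proportions: 32/80, 17/80, 31/80. sum(p_i^2) = 0.3553. Gini = 1 - 0.3553 = 0.6447, which rounds to 0.645.

0.645


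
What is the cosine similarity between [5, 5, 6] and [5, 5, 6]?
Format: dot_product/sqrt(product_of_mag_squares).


dot = 86. |a|^2 = 86, |b|^2 = 86. cos = 86/sqrt(7396).

86/sqrt(7396)


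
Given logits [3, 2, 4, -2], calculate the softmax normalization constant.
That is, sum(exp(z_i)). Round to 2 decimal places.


Denom = e^3=20.0855 + e^2=7.3891 + e^4=54.5982 + e^-2=0.1353. Sum = 82.2081, which rounds to 82.21.

82.21


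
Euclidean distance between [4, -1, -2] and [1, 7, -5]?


d = sqrt(sum of squared differences). (4-1)^2=9, (-1-7)^2=64, (-2--5)^2=9. Sum = 82.

sqrt(82)


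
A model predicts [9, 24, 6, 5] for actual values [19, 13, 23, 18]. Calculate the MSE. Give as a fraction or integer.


MSE = (1/4) * ((19-9)^2=100 + (13-24)^2=121 + (23-6)^2=289 + (18-5)^2=169). Sum = 679. MSE = 679/4.

679/4


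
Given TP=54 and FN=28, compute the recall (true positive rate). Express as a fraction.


Recall = TP / (TP + FN) = 54 / 82 = 27/41.

27/41


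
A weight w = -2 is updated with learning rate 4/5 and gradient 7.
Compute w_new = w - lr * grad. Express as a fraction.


w_new = -2 - 4/5 * 7 = -2 - 28/5 = -38/5.

-38/5


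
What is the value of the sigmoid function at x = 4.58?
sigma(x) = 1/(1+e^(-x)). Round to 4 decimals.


sigma(4.58) = 1/(1+e^(-4.58)) = 1/(1+0.010255) = 1/1.010255 = 0.9898.

0.9898


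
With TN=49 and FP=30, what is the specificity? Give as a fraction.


Specificity = TN / (TN + FP) = 49 / 79 = 49/79.

49/79


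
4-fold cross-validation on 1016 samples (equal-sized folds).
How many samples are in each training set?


Each validation fold has 1016/4 = 254 samples. Training set = 1016 - 254 = 762.

762


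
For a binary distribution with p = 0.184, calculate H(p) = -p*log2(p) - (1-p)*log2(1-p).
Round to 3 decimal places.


H = -0.184*log2(0.184) - 0.816*log2(0.816) = 0.689.

0.689


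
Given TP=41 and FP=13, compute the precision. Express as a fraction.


Precision = TP / (TP + FP) = 41 / 54 = 41/54.

41/54


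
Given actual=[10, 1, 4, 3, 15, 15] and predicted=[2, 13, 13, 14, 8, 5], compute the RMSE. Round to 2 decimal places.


MSE = 93.1667. RMSE = sqrt(93.1667) = 9.65.

9.65


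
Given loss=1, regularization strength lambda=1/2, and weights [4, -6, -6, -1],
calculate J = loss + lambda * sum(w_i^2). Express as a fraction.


L2 sq norm = sum(w^2) = 89. J = 1 + 1/2 * 89 = 91/2.

91/2


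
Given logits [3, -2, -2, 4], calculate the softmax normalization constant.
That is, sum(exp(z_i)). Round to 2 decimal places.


Denom = e^3=20.0855 + e^-2=0.1353 + e^-2=0.1353 + e^4=54.5982. Sum = 74.9543, which rounds to 74.95.

74.95


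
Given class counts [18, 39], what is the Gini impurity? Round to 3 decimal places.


Total = 57. Proportions: 18/57, 39/57. sum(p_i^2) = 0.5679. Gini = 1 - 0.5679 = 0.4321, which rounds to 0.432.

0.432


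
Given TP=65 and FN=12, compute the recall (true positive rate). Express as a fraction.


Recall = TP / (TP + FN) = 65 / 77 = 65/77.

65/77


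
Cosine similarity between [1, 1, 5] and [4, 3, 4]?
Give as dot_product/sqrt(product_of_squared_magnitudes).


dot = 27. |a|^2 = 27, |b|^2 = 41. cos = 27/sqrt(1107).

27/sqrt(1107)


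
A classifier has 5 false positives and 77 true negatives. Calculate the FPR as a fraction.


FPR = FP / (FP + TN) = 5 / 82 = 5/82.

5/82


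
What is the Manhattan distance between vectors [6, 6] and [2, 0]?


d = sum of absolute differences: |6-2|=4 + |6-0|=6 = 10.

10


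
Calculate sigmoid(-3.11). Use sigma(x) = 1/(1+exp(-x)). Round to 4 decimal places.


sigma(-3.11) = 1/(1+e^(3.11)) = 1/(1+22.421044) = 1/23.421044 = 0.0427.

0.0427


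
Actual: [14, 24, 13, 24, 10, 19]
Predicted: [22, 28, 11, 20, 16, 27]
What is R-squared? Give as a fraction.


Mean(y) = 52/3. SS_res = 200. SS_tot = 526/3. R^2 = 1 - 200/(526/3) = -37/263.

-37/263


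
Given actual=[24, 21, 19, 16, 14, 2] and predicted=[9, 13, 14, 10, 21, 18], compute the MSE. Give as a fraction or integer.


MSE = (1/6) * ((24-9)^2=225 + (21-13)^2=64 + (19-14)^2=25 + (16-10)^2=36 + (14-21)^2=49 + (2-18)^2=256). Sum = 655. MSE = 655/6.

655/6


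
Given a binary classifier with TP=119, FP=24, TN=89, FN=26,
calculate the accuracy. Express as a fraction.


Accuracy = (TP + TN) / (TP + TN + FP + FN) = (119 + 89) / 258 = 104/129.

104/129


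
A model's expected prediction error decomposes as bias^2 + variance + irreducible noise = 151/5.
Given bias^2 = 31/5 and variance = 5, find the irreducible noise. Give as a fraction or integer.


Total error = bias^2 + variance + irreducible noise. So irreducible noise = 151/5 - 31/5 - 5 = 19.

19


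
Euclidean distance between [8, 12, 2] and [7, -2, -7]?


d = sqrt(sum of squared differences). (8-7)^2=1, (12--2)^2=196, (2--7)^2=81. Sum = 278.

sqrt(278)


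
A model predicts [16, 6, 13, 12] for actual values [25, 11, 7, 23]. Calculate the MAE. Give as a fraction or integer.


MAE = (1/4) * (|25-16|=9 + |11-6|=5 + |7-13|=6 + |23-12|=11). Sum = 31. MAE = 31/4.

31/4


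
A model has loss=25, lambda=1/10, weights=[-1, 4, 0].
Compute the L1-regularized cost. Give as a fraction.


L1 norm = sum(|w|) = 5. J = 25 + 1/10 * 5 = 51/2.

51/2


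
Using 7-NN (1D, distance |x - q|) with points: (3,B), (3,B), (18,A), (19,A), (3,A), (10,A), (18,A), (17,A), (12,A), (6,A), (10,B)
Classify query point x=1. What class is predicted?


Distances: |3-1|=2, |3-1|=2, |18-1|=17, |19-1|=18, |3-1|=2, |10-1|=9, |18-1|=17, |17-1|=16, |12-1|=11, |6-1|=5, |10-1|=9. 7 nearest: (3,A), (3,B), (3,B), (6,A), (10,A), (10,B), (12,A). Counts: {'A': 4, 'B': 3}. Majority class: A.

A


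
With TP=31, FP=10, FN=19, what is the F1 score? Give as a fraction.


Precision = 31/41 = 31/41. Recall = 31/50 = 31/50. F1 = 2*P*R/(P+R) = 62/91.

62/91


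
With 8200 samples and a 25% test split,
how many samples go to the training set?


Test set = 8200 * 25% = 2050. Training set = 8200 - 2050 = 6150.

6150


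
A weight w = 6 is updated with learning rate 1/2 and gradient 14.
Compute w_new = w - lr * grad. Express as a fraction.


w_new = 6 - 1/2 * 14 = 6 - 7 = -1.

-1


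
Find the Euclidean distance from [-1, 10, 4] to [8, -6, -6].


d = sqrt(sum of squared differences). (-1-8)^2=81, (10--6)^2=256, (4--6)^2=100. Sum = 437.

sqrt(437)


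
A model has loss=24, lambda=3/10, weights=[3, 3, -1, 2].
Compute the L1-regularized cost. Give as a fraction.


L1 norm = sum(|w|) = 9. J = 24 + 3/10 * 9 = 267/10.

267/10


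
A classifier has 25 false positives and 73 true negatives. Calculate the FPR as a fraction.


FPR = FP / (FP + TN) = 25 / 98 = 25/98.

25/98


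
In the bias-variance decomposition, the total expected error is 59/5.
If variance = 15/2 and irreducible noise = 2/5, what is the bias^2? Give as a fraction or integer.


Total error = bias^2 + variance + irreducible noise. So bias^2 = 59/5 - 15/2 - 2/5 = 39/10.

39/10


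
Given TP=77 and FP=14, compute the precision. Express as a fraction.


Precision = TP / (TP + FP) = 77 / 91 = 11/13.

11/13


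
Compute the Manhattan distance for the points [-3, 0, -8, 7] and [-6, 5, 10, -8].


d = sum of absolute differences: |-3--6|=3 + |0-5|=5 + |-8-10|=18 + |7--8|=15 = 41.

41


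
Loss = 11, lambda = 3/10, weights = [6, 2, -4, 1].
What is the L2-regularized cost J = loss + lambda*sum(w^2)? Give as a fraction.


L2 sq norm = sum(w^2) = 57. J = 11 + 3/10 * 57 = 281/10.

281/10


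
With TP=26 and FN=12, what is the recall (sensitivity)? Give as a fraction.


Recall = TP / (TP + FN) = 26 / 38 = 13/19.

13/19


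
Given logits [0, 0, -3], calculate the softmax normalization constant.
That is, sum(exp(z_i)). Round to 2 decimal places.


Denom = e^0=1.0000 + e^0=1.0000 + e^-3=0.0498. Sum = 2.0498, which rounds to 2.05.

2.05


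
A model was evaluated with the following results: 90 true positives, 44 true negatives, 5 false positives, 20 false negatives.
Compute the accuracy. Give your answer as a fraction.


Accuracy = (TP + TN) / (TP + TN + FP + FN) = (90 + 44) / 159 = 134/159.

134/159


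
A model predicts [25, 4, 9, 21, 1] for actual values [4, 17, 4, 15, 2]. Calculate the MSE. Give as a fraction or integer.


MSE = (1/5) * ((4-25)^2=441 + (17-4)^2=169 + (4-9)^2=25 + (15-21)^2=36 + (2-1)^2=1). Sum = 672. MSE = 672/5.

672/5


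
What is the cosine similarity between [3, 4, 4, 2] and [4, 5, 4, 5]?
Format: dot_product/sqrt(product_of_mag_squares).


dot = 58. |a|^2 = 45, |b|^2 = 82. cos = 58/sqrt(3690).

58/sqrt(3690)


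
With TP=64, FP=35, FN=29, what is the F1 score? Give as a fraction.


Precision = 64/99 = 64/99. Recall = 64/93 = 64/93. F1 = 2*P*R/(P+R) = 2/3.

2/3


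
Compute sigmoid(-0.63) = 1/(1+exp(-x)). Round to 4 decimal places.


sigma(-0.63) = 1/(1+e^(0.63)) = 1/(1+1.877611) = 1/2.877611 = 0.3475.

0.3475


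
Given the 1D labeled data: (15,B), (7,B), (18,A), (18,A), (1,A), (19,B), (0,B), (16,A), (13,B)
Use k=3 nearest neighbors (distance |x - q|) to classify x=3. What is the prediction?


Distances: |15-3|=12, |7-3|=4, |18-3|=15, |18-3|=15, |1-3|=2, |19-3|=16, |0-3|=3, |16-3|=13, |13-3|=10. 3 nearest: (1,A), (0,B), (7,B). Counts: {'A': 1, 'B': 2}. Majority class: B.

B


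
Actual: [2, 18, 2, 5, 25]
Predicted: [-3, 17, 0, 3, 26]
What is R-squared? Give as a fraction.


Mean(y) = 52/5. SS_res = 35. SS_tot = 2206/5. R^2 = 1 - 35/(2206/5) = 2031/2206.

2031/2206


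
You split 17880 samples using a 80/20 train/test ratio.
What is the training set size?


Test set = 17880 * 20% = 3576. Training set = 17880 - 3576 = 14304.

14304


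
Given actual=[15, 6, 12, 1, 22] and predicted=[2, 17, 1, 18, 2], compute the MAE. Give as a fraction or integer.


MAE = (1/5) * (|15-2|=13 + |6-17|=11 + |12-1|=11 + |1-18|=17 + |22-2|=20). Sum = 72. MAE = 72/5.

72/5


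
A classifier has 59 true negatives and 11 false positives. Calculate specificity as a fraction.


Specificity = TN / (TN + FP) = 59 / 70 = 59/70.

59/70


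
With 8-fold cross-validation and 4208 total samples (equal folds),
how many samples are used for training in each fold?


Each validation fold has 4208/8 = 526 samples. Training set = 4208 - 526 = 3682.

3682


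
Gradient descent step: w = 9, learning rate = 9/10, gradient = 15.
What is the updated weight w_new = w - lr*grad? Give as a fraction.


w_new = 9 - 9/10 * 15 = 9 - 27/2 = -9/2.

-9/2


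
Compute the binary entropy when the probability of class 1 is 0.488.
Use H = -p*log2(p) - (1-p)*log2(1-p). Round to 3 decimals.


H = -0.488*log2(0.488) - 0.512*log2(0.512) = 1.000.

1.000


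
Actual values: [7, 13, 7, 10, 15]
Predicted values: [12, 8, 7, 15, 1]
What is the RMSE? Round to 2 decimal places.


MSE = 54.2000. RMSE = sqrt(54.2000) = 7.36.

7.36


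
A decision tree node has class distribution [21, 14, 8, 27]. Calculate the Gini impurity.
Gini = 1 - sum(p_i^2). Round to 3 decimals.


Total = 70. Proportions: 21/70, 14/70, 8/70, 27/70. sum(p_i^2) = 0.2918. Gini = 1 - 0.2918 = 0.7082, which rounds to 0.708.

0.708


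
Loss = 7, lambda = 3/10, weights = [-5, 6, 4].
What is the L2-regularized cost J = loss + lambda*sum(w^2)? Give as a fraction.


L2 sq norm = sum(w^2) = 77. J = 7 + 3/10 * 77 = 301/10.

301/10


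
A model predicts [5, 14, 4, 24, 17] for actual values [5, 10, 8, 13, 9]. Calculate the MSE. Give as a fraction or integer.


MSE = (1/5) * ((5-5)^2=0 + (10-14)^2=16 + (8-4)^2=16 + (13-24)^2=121 + (9-17)^2=64). Sum = 217. MSE = 217/5.

217/5


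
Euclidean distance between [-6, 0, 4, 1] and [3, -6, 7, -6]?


d = sqrt(sum of squared differences). (-6-3)^2=81, (0--6)^2=36, (4-7)^2=9, (1--6)^2=49. Sum = 175.

sqrt(175)


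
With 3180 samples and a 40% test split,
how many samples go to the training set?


Test set = 3180 * 40% = 1272. Training set = 3180 - 1272 = 1908.

1908


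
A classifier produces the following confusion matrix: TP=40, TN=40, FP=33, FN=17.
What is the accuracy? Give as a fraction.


Accuracy = (TP + TN) / (TP + TN + FP + FN) = (40 + 40) / 130 = 8/13.

8/13


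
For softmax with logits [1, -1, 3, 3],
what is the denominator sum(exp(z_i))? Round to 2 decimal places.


Denom = e^1=2.7183 + e^-1=0.3679 + e^3=20.0855 + e^3=20.0855. Sum = 43.2572, which rounds to 43.26.

43.26


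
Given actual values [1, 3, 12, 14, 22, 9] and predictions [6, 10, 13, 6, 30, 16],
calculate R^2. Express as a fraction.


Mean(y) = 61/6. SS_res = 252. SS_tot = 1769/6. R^2 = 1 - 252/(1769/6) = 257/1769.

257/1769
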